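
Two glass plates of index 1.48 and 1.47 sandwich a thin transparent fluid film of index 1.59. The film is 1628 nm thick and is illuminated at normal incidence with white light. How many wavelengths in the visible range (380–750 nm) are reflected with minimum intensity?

7

At the upper boundary (n = 1.48 to n = 1.59) the reflected ray undergoes a half-wave phase shift.
Ray reflecting at the bottom interface goes from n = 1.59 toward n = 1.47: no phase shift.
Net: one phase inversion between the two reflected rays.
For dark reflection here: 2 n t = m λ.
λ = 2 n t / m = 5177 / m nm.
m=6: 863 nm (IR); m=7: 740 nm (visible); m=8: 647 nm (visible); m=9: 575 nm (visible); m=10: 518 nm (visible); m=11: 471 nm (visible); m=12: 431 nm (visible); m=13: 398 nm (visible); m=14: 370 nm (UV).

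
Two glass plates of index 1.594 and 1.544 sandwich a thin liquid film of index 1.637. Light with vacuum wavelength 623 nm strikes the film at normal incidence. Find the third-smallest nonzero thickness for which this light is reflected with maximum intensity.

At the upper boundary (n = 1.594 to n = 1.637) the reflected ray undergoes a half-wave phase shift.
Ray reflecting at the bottom interface goes from n = 1.637 toward n = 1.544: no phase shift.
The two reflections differ by half a wavelength.
For strong reflection here: 2 n t = (m + ½) λ.
The third-smallest nonzero thickness corresponds to m = 2: t = (m + ½) λ / (2 n) = 2.50 × 623 / (2 × 1.637) = 476 nm.

476 nm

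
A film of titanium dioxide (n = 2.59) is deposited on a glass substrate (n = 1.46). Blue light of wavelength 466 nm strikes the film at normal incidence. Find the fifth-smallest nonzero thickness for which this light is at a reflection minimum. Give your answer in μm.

0.450 μm

At the upper boundary (n = 1.0 to n = 2.59) the reflected ray undergoes a half-wave phase shift.
Bottom surface (2.59 → 1.46): reflection off a lower-index medium gives no phase shift.
The two reflections differ by half a wavelength.
For dark reflection here: 2 n t = m λ.
The fifth-smallest nonzero thickness corresponds to m = 5: t = m λ / (2 n) = 5.00 × 466 / (2 × 2.59) = 450 nm.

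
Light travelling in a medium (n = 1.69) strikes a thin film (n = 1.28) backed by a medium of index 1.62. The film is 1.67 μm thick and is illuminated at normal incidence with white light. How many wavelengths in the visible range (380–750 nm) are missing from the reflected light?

Ray reflecting at the top interface goes from n = 1.69 toward n = 1.28: no phase shift.
At the lower boundary (n = 1.28 to n = 1.62) the reflected ray undergoes a half-wave phase shift.
The two reflections differ by half a wavelength.
For minimum reflection here: 2 n t = m λ.
λ = 2 n t / m = 4275 / m nm.
m=5: 855 nm (IR); m=6: 713 nm (visible); m=7: 611 nm (visible); m=8: 534 nm (visible); m=9: 475 nm (visible); m=10: 428 nm (visible); m=11: 389 nm (visible); m=12: 356 nm (UV).

6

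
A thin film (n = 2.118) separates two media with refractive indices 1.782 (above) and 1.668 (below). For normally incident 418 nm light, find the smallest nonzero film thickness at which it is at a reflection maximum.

At the upper boundary (n = 1.782 to n = 2.118) the reflected ray undergoes a half-wave phase shift.
Bottom surface (2.118 → 1.668): reflection off a lower-index medium gives no phase shift.
Exactly one π shift → a net half-wave offset.
So the condition for constructive reflection is 2 n t = (m + ½) λ.
Minimum at m = 0: t = λ / (4 n) = 418 / (4 × 2.118) = 49.3 nm.

49.3 nm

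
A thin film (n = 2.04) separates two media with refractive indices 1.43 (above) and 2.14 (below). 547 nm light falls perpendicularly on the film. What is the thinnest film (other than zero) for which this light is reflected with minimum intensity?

At the upper boundary (n = 1.43 to n = 2.04) the reflected ray undergoes a half-wave phase shift.
Ray reflecting at the bottom interface goes from n = 2.04 toward n = 2.14: a half-wave phase shift.
Zero or two π shifts → no net half-wave offset.
For dark reflection here: 2 n t = (m + ½) λ.
Minimum at m = 0: t = λ / (4 n) = 547 / (4 × 2.04) = 67.0 nm.

67.0 nm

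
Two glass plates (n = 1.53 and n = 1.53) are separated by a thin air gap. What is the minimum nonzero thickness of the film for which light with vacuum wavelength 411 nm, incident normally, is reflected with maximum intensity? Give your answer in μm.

At the upper boundary (n = 1.53 to n = 1.0) the reflected ray undergoes no phase shift.
Bottom surface (1.0 → 1.53): reflection off a higher-index medium gives a half-wave phase shift.
Exactly one π shift → a net half-wave offset.
For bright reflection here: 2 n t = (m + ½) λ.
Minimum at m = 0: t = λ / (4 n) = 411 / (4 × 1.0) = 103 nm.

0.103 μm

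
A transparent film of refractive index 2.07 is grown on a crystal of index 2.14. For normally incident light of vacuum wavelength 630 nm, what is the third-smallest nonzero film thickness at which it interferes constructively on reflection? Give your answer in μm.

0.457 μm

At the upper boundary (n = 1.0 to n = 2.07) the reflected ray undergoes a half-wave phase shift.
Bottom surface (2.07 → 2.14): reflection off a higher-index medium gives a half-wave phase shift.
Zero or two π shifts → no net half-wave offset.
For bright reflection here: 2 n t = m λ.
The third-smallest nonzero thickness corresponds to m = 3: t = m λ / (2 n) = 3.00 × 630 / (2 × 2.07) = 457 nm.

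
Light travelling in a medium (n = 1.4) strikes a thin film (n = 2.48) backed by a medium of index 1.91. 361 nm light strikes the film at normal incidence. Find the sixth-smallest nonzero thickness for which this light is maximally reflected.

400 nm

Top surface (1.4 → 2.48): reflection off a higher-index medium gives a half-wave phase shift.
Ray reflecting at the bottom interface goes from n = 2.48 toward n = 1.91: no phase shift.
Net: one phase inversion between the two reflected rays.
So the condition for constructive reflection is 2 n t = (m + ½) λ.
The sixth-smallest nonzero thickness corresponds to m = 5: t = (m + ½) λ / (2 n) = 5.50 × 361 / (2 × 2.48) = 400 nm.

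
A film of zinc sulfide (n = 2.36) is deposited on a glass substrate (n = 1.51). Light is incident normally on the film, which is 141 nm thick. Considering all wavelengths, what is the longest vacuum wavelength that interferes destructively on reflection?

666 nm

Top surface (1.0 → 2.36): reflection off a higher-index medium gives a half-wave phase shift.
At the lower boundary (n = 2.36 to n = 1.51) the reflected ray undergoes no phase shift.
The two reflections differ by half a wavelength.
So the condition for destructive reflection is 2 n t = m λ.
λ = 2 n t / m. The longest wavelength is m = 1: λ = 2 × 2.36 × 141 / 1.00 = 666 nm.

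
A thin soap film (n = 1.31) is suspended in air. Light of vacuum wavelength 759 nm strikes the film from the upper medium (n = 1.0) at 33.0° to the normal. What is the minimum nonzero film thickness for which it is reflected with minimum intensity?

319 nm

Ray reflecting at the top interface goes from n = 1.0 toward n = 1.31: a half-wave phase shift.
Bottom surface (1.31 → 1.0): reflection off a lower-index medium gives no phase shift.
The two reflections differ by half a wavelength.
With one net inversion, destructive interference in reflection requires 2 n t cos θ_r = m λ.
Snell's law: 1.0 sin 33.0° = 1.31 sin θ_r → sin θ_r = 0.416, cos θ_r = 0.909.
Minimum nonzero at m = 1: t = λ / (2 n cos θ_r) = 759 / (2 × 1.31 × 0.909) = 319 nm.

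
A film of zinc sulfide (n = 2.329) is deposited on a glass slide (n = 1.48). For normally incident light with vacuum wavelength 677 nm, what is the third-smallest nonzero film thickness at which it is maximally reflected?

Ray reflecting at the top interface goes from n = 1.0 toward n = 2.329: a half-wave phase shift.
Ray reflecting at the bottom interface goes from n = 2.329 toward n = 1.48: no phase shift.
Net: one phase inversion between the two reflected rays.
So the condition for constructive reflection is 2 n t = (m + ½) λ.
The third-smallest nonzero thickness corresponds to m = 2: t = (m + ½) λ / (2 n) = 2.50 × 677 / (2 × 2.329) = 363 nm.

363 nm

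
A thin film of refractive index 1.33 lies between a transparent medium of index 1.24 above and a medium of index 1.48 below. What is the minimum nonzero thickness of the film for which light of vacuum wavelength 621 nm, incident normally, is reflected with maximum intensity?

233 nm

Top surface (1.24 → 1.33): reflection off a higher-index medium gives a half-wave phase shift.
Ray reflecting at the bottom interface goes from n = 1.33 toward n = 1.48: a half-wave phase shift.
Zero or two π shifts → no net half-wave offset.
For bright reflection here: 2 n t = m λ.
Minimum nonzero at m = 1: t = λ / (2 n) = 621 / (2 × 1.33) = 233 nm.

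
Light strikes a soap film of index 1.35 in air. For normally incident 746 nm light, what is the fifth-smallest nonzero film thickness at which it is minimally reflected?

Ray reflecting at the top interface goes from n = 1.0 toward n = 1.35: a half-wave phase shift.
Bottom surface (1.35 → 1.0): reflection off a lower-index medium gives no phase shift.
Net: one phase inversion between the two reflected rays.
So the condition for destructive reflection is 2 n t = m λ.
The fifth-smallest nonzero thickness corresponds to m = 5: t = m λ / (2 n) = 5.00 × 746 / (2 × 1.35) = 1381 nm.

1381 nm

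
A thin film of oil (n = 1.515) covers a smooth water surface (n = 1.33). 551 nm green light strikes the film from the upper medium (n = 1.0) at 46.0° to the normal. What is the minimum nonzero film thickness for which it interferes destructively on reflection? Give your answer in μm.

0.207 μm

Ray reflecting at the top interface goes from n = 1.0 toward n = 1.515: a half-wave phase shift.
Bottom surface (1.515 → 1.33): reflection off a lower-index medium gives no phase shift.
Exactly one π shift → a net half-wave offset.
For minimum reflection here: 2 n t cos θ_r = m λ.
Snell's law: 1.0 sin 46.0° = 1.515 sin θ_r → sin θ_r = 0.475, cos θ_r = 0.880.
Minimum nonzero at m = 1: t = λ / (2 n cos θ_r) = 551 / (2 × 1.515 × 0.880) = 207 nm.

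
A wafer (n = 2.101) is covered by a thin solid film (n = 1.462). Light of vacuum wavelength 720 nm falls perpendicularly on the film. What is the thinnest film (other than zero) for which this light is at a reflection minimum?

123 nm

Top surface (1.0 → 1.462): reflection off a higher-index medium gives a half-wave phase shift.
At the lower boundary (n = 1.462 to n = 2.101) the reflected ray undergoes a half-wave phase shift.
Zero or two π shifts → no net half-wave offset.
For dark reflection here: 2 n t = (m + ½) λ.
Minimum at m = 0: t = λ / (4 n) = 720 / (4 × 1.462) = 123 nm.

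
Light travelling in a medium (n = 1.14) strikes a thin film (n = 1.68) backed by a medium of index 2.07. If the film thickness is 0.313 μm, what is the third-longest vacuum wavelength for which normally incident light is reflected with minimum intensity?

421 nm

Top surface (1.14 → 1.68): reflection off a higher-index medium gives a half-wave phase shift.
Bottom surface (1.68 → 2.07): reflection off a higher-index medium gives a half-wave phase shift.
The two reflections carry the same phase change, so no net offset.
So the condition for destructive reflection is 2 n t = (m + ½) λ.
λ = 2 n t / (m + ½). The third-longest wavelength is m = 2: λ = 2 × 1.68 × 313 / 2.50 = 421 nm.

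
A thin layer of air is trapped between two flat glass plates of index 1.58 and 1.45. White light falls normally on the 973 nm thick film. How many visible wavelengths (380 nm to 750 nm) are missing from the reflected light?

3

Ray reflecting at the top interface goes from n = 1.58 toward n = 1.0: no phase shift.
Bottom surface (1.0 → 1.45): reflection off a higher-index medium gives a half-wave phase shift.
Exactly one π shift → a net half-wave offset.
For minimum reflection here: 2 n t = m λ.
λ = 2 n t / m = 1946 / m nm.
m=2: 973 nm (IR); m=3: 649 nm (visible); m=4: 487 nm (visible); m=5: 389 nm (visible); m=6: 324 nm (UV).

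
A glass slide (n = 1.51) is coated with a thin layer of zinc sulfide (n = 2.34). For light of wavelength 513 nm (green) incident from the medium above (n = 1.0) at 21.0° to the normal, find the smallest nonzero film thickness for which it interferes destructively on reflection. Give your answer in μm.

Top surface (1.0 → 2.34): reflection off a higher-index medium gives a half-wave phase shift.
Ray reflecting at the bottom interface goes from n = 2.34 toward n = 1.51: no phase shift.
Exactly one π shift → a net half-wave offset.
With one net inversion, destructive interference in reflection requires 2 n t cos θ_r = m λ.
Snell's law: 1.0 sin 21.0° = 2.34 sin θ_r → sin θ_r = 0.153, cos θ_r = 0.988.
Minimum nonzero at m = 1: t = λ / (2 n cos θ_r) = 513 / (2 × 2.34 × 0.988) = 111 nm.

0.111 μm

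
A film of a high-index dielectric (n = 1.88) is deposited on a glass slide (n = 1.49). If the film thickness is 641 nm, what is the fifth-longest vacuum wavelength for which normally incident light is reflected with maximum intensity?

536 nm

At the upper boundary (n = 1.0 to n = 1.88) the reflected ray undergoes a half-wave phase shift.
Bottom surface (1.88 → 1.49): reflection off a lower-index medium gives no phase shift.
Exactly one π shift → a net half-wave offset.
With one net inversion, constructive interference in reflection requires 2 n t = (m + ½) λ.
λ = 2 n t / (m + ½). The fifth-longest wavelength is m = 4: λ = 2 × 1.88 × 641 / 4.50 = 536 nm.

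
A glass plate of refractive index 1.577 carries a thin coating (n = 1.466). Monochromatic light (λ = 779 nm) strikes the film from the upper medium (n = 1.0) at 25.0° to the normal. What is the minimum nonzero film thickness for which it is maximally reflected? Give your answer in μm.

0.277 μm

Top surface (1.0 → 1.466): reflection off a higher-index medium gives a half-wave phase shift.
Bottom surface (1.466 → 1.577): reflection off a higher-index medium gives a half-wave phase shift.
The two reflections carry the same phase change, so no net offset.
So the condition for constructive reflection is 2 n t cos θ_r = m λ.
Snell's law: 1.0 sin 25.0° = 1.466 sin θ_r → sin θ_r = 0.288, cos θ_r = 0.958.
Minimum nonzero at m = 1: t = λ / (2 n cos θ_r) = 779 / (2 × 1.466 × 0.958) = 277 nm.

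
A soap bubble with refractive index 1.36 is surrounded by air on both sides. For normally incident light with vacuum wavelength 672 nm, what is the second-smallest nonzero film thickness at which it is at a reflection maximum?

Ray reflecting at the top interface goes from n = 1.0 toward n = 1.36: a half-wave phase shift.
Bottom surface (1.36 → 1.0): reflection off a lower-index medium gives no phase shift.
Net: one phase inversion between the two reflected rays.
So the condition for constructive reflection is 2 n t = (m + ½) λ.
The second-smallest nonzero thickness corresponds to m = 1: t = (m + ½) λ / (2 n) = 1.50 × 672 / (2 × 1.36) = 371 nm.

371 nm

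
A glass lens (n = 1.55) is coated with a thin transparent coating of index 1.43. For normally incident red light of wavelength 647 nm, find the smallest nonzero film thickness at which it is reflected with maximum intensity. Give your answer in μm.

Ray reflecting at the top interface goes from n = 1.0 toward n = 1.43: a half-wave phase shift.
At the lower boundary (n = 1.43 to n = 1.55) the reflected ray undergoes a half-wave phase shift.
Zero or two π shifts → no net half-wave offset.
For strong reflection here: 2 n t = m λ.
Minimum nonzero at m = 1: t = λ / (2 n) = 647 / (2 × 1.43) = 226 nm.

0.226 μm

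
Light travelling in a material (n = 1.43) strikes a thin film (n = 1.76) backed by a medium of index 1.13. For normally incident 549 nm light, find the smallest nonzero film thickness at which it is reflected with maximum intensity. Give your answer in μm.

At the upper boundary (n = 1.43 to n = 1.76) the reflected ray undergoes a half-wave phase shift.
At the lower boundary (n = 1.76 to n = 1.13) the reflected ray undergoes no phase shift.
The two reflections differ by half a wavelength.
For strong reflection here: 2 n t = (m + ½) λ.
Minimum at m = 0: t = λ / (4 n) = 549 / (4 × 1.76) = 78.0 nm.

0.0780 μm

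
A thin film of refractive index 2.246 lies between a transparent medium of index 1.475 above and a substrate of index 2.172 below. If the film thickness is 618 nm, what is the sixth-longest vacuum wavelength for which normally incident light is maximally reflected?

505 nm

Ray reflecting at the top interface goes from n = 1.475 toward n = 2.246: a half-wave phase shift.
Ray reflecting at the bottom interface goes from n = 2.246 toward n = 2.172: no phase shift.
Net: one phase inversion between the two reflected rays.
So the condition for constructive reflection is 2 n t = (m + ½) λ.
λ = 2 n t / (m + ½). The sixth-longest wavelength is m = 5: λ = 2 × 2.246 × 618 / 5.50 = 505 nm.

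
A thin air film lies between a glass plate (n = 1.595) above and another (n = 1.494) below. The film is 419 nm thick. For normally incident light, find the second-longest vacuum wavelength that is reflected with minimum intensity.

Top surface (1.595 → 1.0): reflection off a lower-index medium gives no phase shift.
Bottom surface (1.0 → 1.494): reflection off a higher-index medium gives a half-wave phase shift.
The two reflections differ by half a wavelength.
For minimum reflection here: 2 n t = m λ.
λ = 2 n t / m. The second-longest wavelength is m = 2: λ = 2 × 1.0 × 419 / 2.00 = 419 nm.

419 nm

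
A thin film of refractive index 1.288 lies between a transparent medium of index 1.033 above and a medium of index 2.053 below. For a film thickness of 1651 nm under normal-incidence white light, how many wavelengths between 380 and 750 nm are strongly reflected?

6

At the upper boundary (n = 1.033 to n = 1.288) the reflected ray undergoes a half-wave phase shift.
At the lower boundary (n = 1.288 to n = 2.053) the reflected ray undergoes a half-wave phase shift.
Zero or two π shifts → no net half-wave offset.
So the condition for constructive reflection is 2 n t = m λ.
λ = 2 n t / m = 4253 / m nm.
m=5: 851 nm (IR); m=6: 709 nm (visible); m=7: 608 nm (visible); m=8: 532 nm (visible); m=9: 473 nm (visible); m=10: 425 nm (visible); m=11: 387 nm (visible); m=12: 354 nm (UV).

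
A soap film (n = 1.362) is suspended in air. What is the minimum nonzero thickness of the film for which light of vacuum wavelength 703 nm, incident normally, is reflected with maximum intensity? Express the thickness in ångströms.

At the upper boundary (n = 1.0 to n = 1.362) the reflected ray undergoes a half-wave phase shift.
At the lower boundary (n = 1.362 to n = 1.0) the reflected ray undergoes no phase shift.
Exactly one π shift → a net half-wave offset.
With one net inversion, constructive interference in reflection requires 2 n t = (m + ½) λ.
Minimum at m = 0: t = λ / (4 n) = 703 / (4 × 1.362) = 129 nm.

1290 Å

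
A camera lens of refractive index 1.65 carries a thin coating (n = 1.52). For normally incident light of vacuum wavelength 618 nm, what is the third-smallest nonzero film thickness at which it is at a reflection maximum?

Top surface (1.0 → 1.52): reflection off a higher-index medium gives a half-wave phase shift.
At the lower boundary (n = 1.52 to n = 1.65) the reflected ray undergoes a half-wave phase shift.
Net: no relative phase inversion (both shifts match).
So the condition for constructive reflection is 2 n t = m λ.
The third-smallest nonzero thickness corresponds to m = 3: t = m λ / (2 n) = 3.00 × 618 / (2 × 1.52) = 610 nm.

610 nm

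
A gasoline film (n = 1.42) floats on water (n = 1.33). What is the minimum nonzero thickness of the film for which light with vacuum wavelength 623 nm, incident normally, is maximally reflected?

Ray reflecting at the top interface goes from n = 1.0 toward n = 1.42: a half-wave phase shift.
Ray reflecting at the bottom interface goes from n = 1.42 toward n = 1.33: no phase shift.
The two reflections differ by half a wavelength.
For maximum reflection here: 2 n t = (m + ½) λ.
Minimum at m = 0: t = λ / (4 n) = 623 / (4 × 1.42) = 110 nm.

110 nm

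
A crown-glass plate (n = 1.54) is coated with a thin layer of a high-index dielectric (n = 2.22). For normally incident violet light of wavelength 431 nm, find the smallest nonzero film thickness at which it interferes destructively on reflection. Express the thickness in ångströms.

Ray reflecting at the top interface goes from n = 1.0 toward n = 2.22: a half-wave phase shift.
Ray reflecting at the bottom interface goes from n = 2.22 toward n = 1.54: no phase shift.
The two reflections differ by half a wavelength.
For dark reflection here: 2 n t = m λ.
Minimum nonzero at m = 1: t = λ / (2 n) = 431 / (2 × 2.22) = 97.1 nm.

971 Å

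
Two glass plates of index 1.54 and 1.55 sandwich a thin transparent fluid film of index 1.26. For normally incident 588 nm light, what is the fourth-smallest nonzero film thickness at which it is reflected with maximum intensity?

At the upper boundary (n = 1.54 to n = 1.26) the reflected ray undergoes no phase shift.
At the lower boundary (n = 1.26 to n = 1.55) the reflected ray undergoes a half-wave phase shift.
Net: one phase inversion between the two reflected rays.
For strong reflection here: 2 n t = (m + ½) λ.
The fourth-smallest nonzero thickness corresponds to m = 3: t = (m + ½) λ / (2 n) = 3.50 × 588 / (2 × 1.26) = 817 nm.

817 nm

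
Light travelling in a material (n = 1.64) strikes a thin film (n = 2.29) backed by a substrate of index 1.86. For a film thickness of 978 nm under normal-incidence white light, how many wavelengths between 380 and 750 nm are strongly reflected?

Ray reflecting at the top interface goes from n = 1.64 toward n = 2.29: a half-wave phase shift.
Ray reflecting at the bottom interface goes from n = 2.29 toward n = 1.86: no phase shift.
The two reflections differ by half a wavelength.
With one net inversion, constructive interference in reflection requires 2 n t = (m + ½) λ.
λ = 2 n t / (m + ½) = 4479 / (m + ½) nm.
m=5: 814 nm (IR); m=6: 689 nm (visible); m=7: 597 nm (visible); m=8: 527 nm (visible); m=9: 471 nm (visible); m=10: 427 nm (visible); m=11: 389 nm (visible); m=12: 358 nm (UV).

6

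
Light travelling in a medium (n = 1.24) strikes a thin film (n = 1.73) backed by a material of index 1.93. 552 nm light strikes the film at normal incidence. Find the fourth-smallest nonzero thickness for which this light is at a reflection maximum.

638 nm

At the upper boundary (n = 1.24 to n = 1.73) the reflected ray undergoes a half-wave phase shift.
Bottom surface (1.73 → 1.93): reflection off a higher-index medium gives a half-wave phase shift.
Zero or two π shifts → no net half-wave offset.
With no net inversion, constructive interference in reflection requires 2 n t = m λ.
The fourth-smallest nonzero thickness corresponds to m = 4: t = m λ / (2 n) = 4.00 × 552 / (2 × 1.73) = 638 nm.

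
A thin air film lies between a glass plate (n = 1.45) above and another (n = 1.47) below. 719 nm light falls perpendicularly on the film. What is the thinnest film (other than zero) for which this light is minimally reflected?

Ray reflecting at the top interface goes from n = 1.45 toward n = 1.0: no phase shift.
At the lower boundary (n = 1.0 to n = 1.47) the reflected ray undergoes a half-wave phase shift.
Exactly one π shift → a net half-wave offset.
So the condition for destructive reflection is 2 n t = m λ.
Minimum nonzero at m = 1: t = λ / (2 n) = 719 / (2 × 1.0) = 360 nm.

360 nm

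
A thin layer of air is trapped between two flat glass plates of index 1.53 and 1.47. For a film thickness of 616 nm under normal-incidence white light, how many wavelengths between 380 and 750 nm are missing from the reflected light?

2

Top surface (1.53 → 1.0): reflection off a lower-index medium gives no phase shift.
Bottom surface (1.0 → 1.47): reflection off a higher-index medium gives a half-wave phase shift.
Net: one phase inversion between the two reflected rays.
So the condition for destructive reflection is 2 n t = m λ.
λ = 2 n t / m = 1232 / m nm.
m=1: 1232 nm (IR); m=2: 616 nm (visible); m=3: 411 nm (visible); m=4: 308 nm (UV).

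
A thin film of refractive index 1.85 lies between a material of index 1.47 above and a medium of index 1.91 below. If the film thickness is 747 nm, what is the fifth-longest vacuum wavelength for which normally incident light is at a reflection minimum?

Ray reflecting at the top interface goes from n = 1.47 toward n = 1.85: a half-wave phase shift.
Ray reflecting at the bottom interface goes from n = 1.85 toward n = 1.91: a half-wave phase shift.
Net: no relative phase inversion (both shifts match).
With no net inversion, destructive interference in reflection requires 2 n t = (m + ½) λ.
λ = 2 n t / (m + ½). The fifth-longest wavelength is m = 4: λ = 2 × 1.85 × 747 / 4.50 = 614 nm.

614 nm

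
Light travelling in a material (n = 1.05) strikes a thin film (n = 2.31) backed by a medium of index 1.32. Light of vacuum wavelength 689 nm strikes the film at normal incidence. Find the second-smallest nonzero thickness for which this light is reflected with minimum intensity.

At the upper boundary (n = 1.05 to n = 2.31) the reflected ray undergoes a half-wave phase shift.
Ray reflecting at the bottom interface goes from n = 2.31 toward n = 1.32: no phase shift.
The two reflections differ by half a wavelength.
For minimum reflection here: 2 n t = m λ.
The second-smallest nonzero thickness corresponds to m = 2: t = m λ / (2 n) = 2.00 × 689 / (2 × 2.31) = 298 nm.

298 nm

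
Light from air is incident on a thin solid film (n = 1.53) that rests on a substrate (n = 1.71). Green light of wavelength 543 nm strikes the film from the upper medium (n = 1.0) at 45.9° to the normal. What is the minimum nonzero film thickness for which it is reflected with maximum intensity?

Ray reflecting at the top interface goes from n = 1.0 toward n = 1.53: a half-wave phase shift.
At the lower boundary (n = 1.53 to n = 1.71) the reflected ray undergoes a half-wave phase shift.
The two reflections carry the same phase change, so no net offset.
So the condition for constructive reflection is 2 n t cos θ_r = m λ.
Snell's law: 1.0 sin 45.9° = 1.53 sin θ_r → sin θ_r = 0.469, cos θ_r = 0.883.
Minimum nonzero at m = 1: t = λ / (2 n cos θ_r) = 543 / (2 × 1.53 × 0.883) = 201 nm.

201 nm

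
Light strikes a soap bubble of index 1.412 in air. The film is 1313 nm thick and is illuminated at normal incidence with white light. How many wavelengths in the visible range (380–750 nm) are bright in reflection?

Top surface (1.0 → 1.412): reflection off a higher-index medium gives a half-wave phase shift.
Ray reflecting at the bottom interface goes from n = 1.412 toward n = 1.0: no phase shift.
Net: one phase inversion between the two reflected rays.
So the condition for constructive reflection is 2 n t = (m + ½) λ.
λ = 2 n t / (m + ½) = 3708 / (m + ½) nm.
m=4: 824 nm (IR); m=5: 674 nm (visible); m=6: 570 nm (visible); m=7: 494 nm (visible); m=8: 436 nm (visible); m=9: 390 nm (visible); m=10: 353 nm (UV).

5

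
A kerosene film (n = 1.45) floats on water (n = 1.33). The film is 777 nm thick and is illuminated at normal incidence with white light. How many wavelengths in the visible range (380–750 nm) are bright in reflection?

Ray reflecting at the top interface goes from n = 1.0 toward n = 1.45: a half-wave phase shift.
Ray reflecting at the bottom interface goes from n = 1.45 toward n = 1.33: no phase shift.
Exactly one π shift → a net half-wave offset.
For bright reflection here: 2 n t = (m + ½) λ.
λ = 2 n t / (m + ½) = 2253 / (m + ½) nm.
m=2: 901 nm (IR); m=3: 644 nm (visible); m=4: 501 nm (visible); m=5: 410 nm (visible); m=6: 347 nm (UV).

3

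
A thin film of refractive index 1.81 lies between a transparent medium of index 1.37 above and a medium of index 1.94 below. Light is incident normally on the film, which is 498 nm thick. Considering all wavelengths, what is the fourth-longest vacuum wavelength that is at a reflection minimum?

Top surface (1.37 → 1.81): reflection off a higher-index medium gives a half-wave phase shift.
At the lower boundary (n = 1.81 to n = 1.94) the reflected ray undergoes a half-wave phase shift.
The two reflections carry the same phase change, so no net offset.
So the condition for destructive reflection is 2 n t = (m + ½) λ.
λ = 2 n t / (m + ½). The fourth-longest wavelength is m = 3: λ = 2 × 1.81 × 498 / 3.50 = 515 nm.

515 nm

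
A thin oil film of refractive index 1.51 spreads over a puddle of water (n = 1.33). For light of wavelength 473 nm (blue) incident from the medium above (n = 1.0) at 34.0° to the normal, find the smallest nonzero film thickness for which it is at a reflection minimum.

At the upper boundary (n = 1.0 to n = 1.51) the reflected ray undergoes a half-wave phase shift.
Bottom surface (1.51 → 1.33): reflection off a lower-index medium gives no phase shift.
Net: one phase inversion between the two reflected rays.
For dark reflection here: 2 n t cos θ_r = m λ.
Snell's law: 1.0 sin 34.0° = 1.51 sin θ_r → sin θ_r = 0.370, cos θ_r = 0.929.
Minimum nonzero at m = 1: t = λ / (2 n cos θ_r) = 473 / (2 × 1.51 × 0.929) = 169 nm.

169 nm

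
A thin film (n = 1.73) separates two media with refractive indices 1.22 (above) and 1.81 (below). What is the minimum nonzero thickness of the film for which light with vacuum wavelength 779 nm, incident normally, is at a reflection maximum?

225 nm

Top surface (1.22 → 1.73): reflection off a higher-index medium gives a half-wave phase shift.
At the lower boundary (n = 1.73 to n = 1.81) the reflected ray undergoes a half-wave phase shift.
Zero or two π shifts → no net half-wave offset.
For maximum reflection here: 2 n t = m λ.
Minimum nonzero at m = 1: t = λ / (2 n) = 779 / (2 × 1.73) = 225 nm.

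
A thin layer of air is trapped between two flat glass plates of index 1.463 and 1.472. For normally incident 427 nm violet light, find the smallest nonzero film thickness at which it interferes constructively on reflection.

Top surface (1.463 → 1.0): reflection off a lower-index medium gives no phase shift.
Ray reflecting at the bottom interface goes from n = 1.0 toward n = 1.472: a half-wave phase shift.
Exactly one π shift → a net half-wave offset.
For bright reflection here: 2 n t = (m + ½) λ.
Minimum at m = 0: t = λ / (4 n) = 427 / (4 × 1.0) = 107 nm.

107 nm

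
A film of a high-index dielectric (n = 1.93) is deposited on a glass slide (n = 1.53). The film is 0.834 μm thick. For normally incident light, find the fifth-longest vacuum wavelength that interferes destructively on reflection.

At the upper boundary (n = 1.0 to n = 1.93) the reflected ray undergoes a half-wave phase shift.
Bottom surface (1.93 → 1.53): reflection off a lower-index medium gives no phase shift.
The two reflections differ by half a wavelength.
So the condition for destructive reflection is 2 n t = m λ.
λ = 2 n t / m. The fifth-longest wavelength is m = 5: λ = 2 × 1.93 × 834 / 5.00 = 644 nm.

644 nm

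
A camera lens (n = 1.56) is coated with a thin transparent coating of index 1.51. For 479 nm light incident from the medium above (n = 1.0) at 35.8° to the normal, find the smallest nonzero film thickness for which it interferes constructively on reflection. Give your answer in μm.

0.172 μm

At the upper boundary (n = 1.0 to n = 1.51) the reflected ray undergoes a half-wave phase shift.
At the lower boundary (n = 1.51 to n = 1.56) the reflected ray undergoes a half-wave phase shift.
The two reflections carry the same phase change, so no net offset.
For bright reflection here: 2 n t cos θ_r = m λ.
Snell's law: 1.0 sin 35.8° = 1.51 sin θ_r → sin θ_r = 0.387, cos θ_r = 0.922.
Minimum nonzero at m = 1: t = λ / (2 n cos θ_r) = 479 / (2 × 1.51 × 0.922) = 172 nm.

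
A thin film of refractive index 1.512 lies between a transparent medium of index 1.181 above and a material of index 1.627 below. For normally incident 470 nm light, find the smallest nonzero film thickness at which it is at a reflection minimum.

77.7 nm

Top surface (1.181 → 1.512): reflection off a higher-index medium gives a half-wave phase shift.
Ray reflecting at the bottom interface goes from n = 1.512 toward n = 1.627: a half-wave phase shift.
Net: no relative phase inversion (both shifts match).
So the condition for destructive reflection is 2 n t = (m + ½) λ.
Minimum at m = 0: t = λ / (4 n) = 470 / (4 × 1.512) = 77.7 nm.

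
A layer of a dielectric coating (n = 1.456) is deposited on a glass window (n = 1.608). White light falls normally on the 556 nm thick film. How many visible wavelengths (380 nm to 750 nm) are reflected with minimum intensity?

2

Ray reflecting at the top interface goes from n = 1.0 toward n = 1.456: a half-wave phase shift.
At the lower boundary (n = 1.456 to n = 1.608) the reflected ray undergoes a half-wave phase shift.
The two reflections carry the same phase change, so no net offset.
So the condition for destructive reflection is 2 n t = (m + ½) λ.
λ = 2 n t / (m + ½) = 1619 / (m + ½) nm.
m=1: 1079 nm (IR); m=2: 648 nm (visible); m=3: 463 nm (visible); m=4: 360 nm (UV).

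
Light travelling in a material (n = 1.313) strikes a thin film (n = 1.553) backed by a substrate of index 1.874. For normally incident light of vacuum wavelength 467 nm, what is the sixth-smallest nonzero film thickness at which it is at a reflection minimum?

827 nm

Top surface (1.313 → 1.553): reflection off a higher-index medium gives a half-wave phase shift.
Ray reflecting at the bottom interface goes from n = 1.553 toward n = 1.874: a half-wave phase shift.
Zero or two π shifts → no net half-wave offset.
So the condition for destructive reflection is 2 n t = (m + ½) λ.
The sixth-smallest nonzero thickness corresponds to m = 5: t = (m + ½) λ / (2 n) = 5.50 × 467 / (2 × 1.553) = 827 nm.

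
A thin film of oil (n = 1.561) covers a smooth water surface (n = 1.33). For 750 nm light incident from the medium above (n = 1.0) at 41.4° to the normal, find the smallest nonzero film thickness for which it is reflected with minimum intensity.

265 nm

Top surface (1.0 → 1.561): reflection off a higher-index medium gives a half-wave phase shift.
Ray reflecting at the bottom interface goes from n = 1.561 toward n = 1.33: no phase shift.
Exactly one π shift → a net half-wave offset.
So the condition for destructive reflection is 2 n t cos θ_r = m λ.
Snell's law: 1.0 sin 41.4° = 1.561 sin θ_r → sin θ_r = 0.424, cos θ_r = 0.906.
Minimum nonzero at m = 1: t = λ / (2 n cos θ_r) = 750 / (2 × 1.561 × 0.906) = 265 nm.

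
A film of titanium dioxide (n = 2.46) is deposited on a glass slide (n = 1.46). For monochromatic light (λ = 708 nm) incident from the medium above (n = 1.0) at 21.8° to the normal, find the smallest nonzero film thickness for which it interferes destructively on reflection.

Top surface (1.0 → 2.46): reflection off a higher-index medium gives a half-wave phase shift.
Ray reflecting at the bottom interface goes from n = 2.46 toward n = 1.46: no phase shift.
The two reflections differ by half a wavelength.
For dark reflection here: 2 n t cos θ_r = m λ.
Snell's law: 1.0 sin 21.8° = 2.46 sin θ_r → sin θ_r = 0.151, cos θ_r = 0.989.
Minimum nonzero at m = 1: t = λ / (2 n cos θ_r) = 708 / (2 × 2.46 × 0.989) = 146 nm.

146 nm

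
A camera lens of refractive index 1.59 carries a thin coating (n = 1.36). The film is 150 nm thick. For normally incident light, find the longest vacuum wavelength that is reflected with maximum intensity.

Ray reflecting at the top interface goes from n = 1.0 toward n = 1.36: a half-wave phase shift.
Ray reflecting at the bottom interface goes from n = 1.36 toward n = 1.59: a half-wave phase shift.
Net: no relative phase inversion (both shifts match).
With no net inversion, constructive interference in reflection requires 2 n t = m λ.
λ = 2 n t / m. The longest wavelength is m = 1: λ = 2 × 1.36 × 150 / 1.00 = 408 nm.

408 nm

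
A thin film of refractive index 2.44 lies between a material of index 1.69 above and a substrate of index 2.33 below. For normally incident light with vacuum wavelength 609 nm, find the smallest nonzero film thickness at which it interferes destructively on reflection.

125 nm

Ray reflecting at the top interface goes from n = 1.69 toward n = 2.44: a half-wave phase shift.
At the lower boundary (n = 2.44 to n = 2.33) the reflected ray undergoes no phase shift.
Net: one phase inversion between the two reflected rays.
So the condition for destructive reflection is 2 n t = m λ.
Minimum nonzero at m = 1: t = λ / (2 n) = 609 / (2 × 2.44) = 125 nm.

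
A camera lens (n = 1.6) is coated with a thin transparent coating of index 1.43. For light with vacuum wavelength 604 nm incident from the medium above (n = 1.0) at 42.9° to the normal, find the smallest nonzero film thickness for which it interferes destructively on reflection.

Ray reflecting at the top interface goes from n = 1.0 toward n = 1.43: a half-wave phase shift.
Ray reflecting at the bottom interface goes from n = 1.43 toward n = 1.6: a half-wave phase shift.
The two reflections carry the same phase change, so no net offset.
For minimum reflection here: 2 n t cos θ_r = (m + ½) λ.
Snell's law: 1.0 sin 42.9° = 1.43 sin θ_r → sin θ_r = 0.476, cos θ_r = 0.879.
Minimum at m = 0: t = λ / (4 n cos θ_r) = 604 / (4 × 1.43 × 0.879) = 120 nm.

120 nm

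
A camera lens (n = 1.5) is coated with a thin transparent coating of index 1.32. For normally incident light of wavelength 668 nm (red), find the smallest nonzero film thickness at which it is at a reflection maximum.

Ray reflecting at the top interface goes from n = 1.0 toward n = 1.32: a half-wave phase shift.
At the lower boundary (n = 1.32 to n = 1.5) the reflected ray undergoes a half-wave phase shift.
Zero or two π shifts → no net half-wave offset.
For maximum reflection here: 2 n t = m λ.
Minimum nonzero at m = 1: t = λ / (2 n) = 668 / (2 × 1.32) = 253 nm.

253 nm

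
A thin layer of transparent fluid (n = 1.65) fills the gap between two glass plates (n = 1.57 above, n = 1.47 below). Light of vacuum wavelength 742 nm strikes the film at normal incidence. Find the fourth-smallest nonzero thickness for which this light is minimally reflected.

899 nm

Top surface (1.57 → 1.65): reflection off a higher-index medium gives a half-wave phase shift.
At the lower boundary (n = 1.65 to n = 1.47) the reflected ray undergoes no phase shift.
The two reflections differ by half a wavelength.
For dark reflection here: 2 n t = m λ.
The fourth-smallest nonzero thickness corresponds to m = 4: t = m λ / (2 n) = 4.00 × 742 / (2 × 1.65) = 899 nm.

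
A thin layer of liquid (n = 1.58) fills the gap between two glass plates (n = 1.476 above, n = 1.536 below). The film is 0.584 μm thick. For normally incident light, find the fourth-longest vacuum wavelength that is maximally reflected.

At the upper boundary (n = 1.476 to n = 1.58) the reflected ray undergoes a half-wave phase shift.
Bottom surface (1.58 → 1.536): reflection off a lower-index medium gives no phase shift.
Exactly one π shift → a net half-wave offset.
So the condition for constructive reflection is 2 n t = (m + ½) λ.
λ = 2 n t / (m + ½). The fourth-longest wavelength is m = 3: λ = 2 × 1.58 × 584 / 3.50 = 527 nm.

527 nm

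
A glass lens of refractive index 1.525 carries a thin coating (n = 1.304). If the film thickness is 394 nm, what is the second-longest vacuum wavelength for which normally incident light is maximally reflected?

Top surface (1.0 → 1.304): reflection off a higher-index medium gives a half-wave phase shift.
At the lower boundary (n = 1.304 to n = 1.525) the reflected ray undergoes a half-wave phase shift.
Net: no relative phase inversion (both shifts match).
For strong reflection here: 2 n t = m λ.
λ = 2 n t / m. The second-longest wavelength is m = 2: λ = 2 × 1.304 × 394 / 2.00 = 514 nm.

514 nm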